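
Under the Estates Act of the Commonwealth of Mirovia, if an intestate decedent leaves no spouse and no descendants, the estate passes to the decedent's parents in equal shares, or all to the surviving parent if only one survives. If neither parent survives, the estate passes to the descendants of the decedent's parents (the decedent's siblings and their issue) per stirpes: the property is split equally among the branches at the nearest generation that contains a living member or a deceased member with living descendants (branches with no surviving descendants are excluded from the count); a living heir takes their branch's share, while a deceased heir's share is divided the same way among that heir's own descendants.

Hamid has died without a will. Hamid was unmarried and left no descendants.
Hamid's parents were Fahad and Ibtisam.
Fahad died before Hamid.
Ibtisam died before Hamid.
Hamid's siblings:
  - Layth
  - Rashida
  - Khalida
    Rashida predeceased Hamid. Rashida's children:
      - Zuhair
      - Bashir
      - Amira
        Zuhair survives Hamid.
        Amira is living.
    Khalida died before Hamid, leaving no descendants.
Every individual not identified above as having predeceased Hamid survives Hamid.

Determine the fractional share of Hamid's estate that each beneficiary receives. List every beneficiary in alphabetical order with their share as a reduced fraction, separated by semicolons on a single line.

Amira 1/6; Bashir 1/6; Layth 1/2; Zuhair 1/6

Neither parent survives and there are no descendants, so the estate passes to Hamid's siblings and their issue per stirpes.
Khalida left no surviving issue, so that branch lapses and is disregarded.
The estate is divided into 2 equal shares of 1/2 among Layth, Rashida.
Layth is living and takes 1/2.
Rashida predeceased; the 1/2 allotted to Rashida's branch passes to Rashida's issue by representation.
The 1/2 is divided into 3 equal shares of 1/6 among Zuhair, Bashir, Amira.
Zuhair is living and takes 1/6.
Bashir is living and takes 1/6.
Amira is living and takes 1/6.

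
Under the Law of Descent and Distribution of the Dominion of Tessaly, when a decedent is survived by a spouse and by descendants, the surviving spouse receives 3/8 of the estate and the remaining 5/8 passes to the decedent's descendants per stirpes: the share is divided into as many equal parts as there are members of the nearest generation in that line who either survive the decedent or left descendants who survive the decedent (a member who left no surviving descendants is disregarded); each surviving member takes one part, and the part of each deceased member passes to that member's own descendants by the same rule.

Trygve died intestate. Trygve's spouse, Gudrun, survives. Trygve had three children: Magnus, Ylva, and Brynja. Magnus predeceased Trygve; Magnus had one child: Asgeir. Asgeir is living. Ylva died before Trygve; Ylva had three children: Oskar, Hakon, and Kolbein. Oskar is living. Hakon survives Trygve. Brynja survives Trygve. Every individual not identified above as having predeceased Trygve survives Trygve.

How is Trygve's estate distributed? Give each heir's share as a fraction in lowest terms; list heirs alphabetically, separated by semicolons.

Asgeir 5/24; Brynja 5/24; Gudrun 3/8; Hakon 5/72; Kolbein 5/72; Oskar 5/72

Gudrun, as surviving spouse, takes 3/8.
The remaining 5/8 passes to Trygve's descendants per stirpes.
The 5/8 is divided into 3 equal shares of 5/24 among Magnus, Ylva, Brynja.
Magnus predeceased; the 5/24 allotted to Magnus's branch passes to Magnus's issue by representation.
Asgeir is the sole taker at this level and receives the full 5/24.
Ylva predeceased; the 5/24 allotted to Ylva's branch passes to Ylva's issue by representation.
The 5/24 is divided into 3 equal shares of 5/72 among Oskar, Hakon, Kolbein.
Oskar is living and takes 5/72.
Hakon is living and takes 5/72.
Kolbein is living and takes 5/72.
Brynja is living and takes 5/24.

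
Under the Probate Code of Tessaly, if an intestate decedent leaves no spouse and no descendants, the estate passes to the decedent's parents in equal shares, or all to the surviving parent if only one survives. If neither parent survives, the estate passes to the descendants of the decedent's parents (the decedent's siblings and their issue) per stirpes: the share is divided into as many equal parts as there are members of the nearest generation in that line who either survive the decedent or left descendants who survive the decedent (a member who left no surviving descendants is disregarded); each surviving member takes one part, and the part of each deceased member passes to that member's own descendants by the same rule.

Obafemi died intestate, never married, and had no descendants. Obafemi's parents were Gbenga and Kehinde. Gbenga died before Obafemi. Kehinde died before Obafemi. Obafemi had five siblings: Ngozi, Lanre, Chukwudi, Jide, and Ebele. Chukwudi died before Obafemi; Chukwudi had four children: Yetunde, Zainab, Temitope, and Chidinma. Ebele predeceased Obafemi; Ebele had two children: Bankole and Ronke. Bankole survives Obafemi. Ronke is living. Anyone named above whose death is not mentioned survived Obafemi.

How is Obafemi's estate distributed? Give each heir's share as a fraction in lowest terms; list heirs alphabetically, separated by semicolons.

Bankole 1/10; Chidinma 1/20; Jide 1/5; Lanre 1/5; Ngozi 1/5; Ronke 1/10; Temitope 1/20; Yetunde 1/20; Zainab 1/20

Neither parent survives and there are no descendants, so the estate passes to Obafemi's siblings and their issue per stirpes.
The estate is divided into 5 equal shares of 1/5 among Ngozi, Lanre, Chukwudi, Jide, Ebele.
Ngozi is living and takes 1/5.
Lanre is living and takes 1/5.
Chukwudi predeceased; the 1/5 allotted to Chukwudi's branch passes to Chukwudi's issue by representation.
The 1/5 is divided into 4 equal shares of 1/20 among Yetunde, Zainab, Temitope, Chidinma.
Yetunde is living and takes 1/20.
Zainab is living and takes 1/20.
Temitope is living and takes 1/20.
Chidinma is living and takes 1/20.
Jide is living and takes 1/5.
Ebele predeceased; the 1/5 allotted to Ebele's branch passes to Ebele's issue by representation.
The 1/5 is divided into 2 equal shares of 1/10 among Bankole, Ronke.
Bankole is living and takes 1/10.
Ronke is living and takes 1/10.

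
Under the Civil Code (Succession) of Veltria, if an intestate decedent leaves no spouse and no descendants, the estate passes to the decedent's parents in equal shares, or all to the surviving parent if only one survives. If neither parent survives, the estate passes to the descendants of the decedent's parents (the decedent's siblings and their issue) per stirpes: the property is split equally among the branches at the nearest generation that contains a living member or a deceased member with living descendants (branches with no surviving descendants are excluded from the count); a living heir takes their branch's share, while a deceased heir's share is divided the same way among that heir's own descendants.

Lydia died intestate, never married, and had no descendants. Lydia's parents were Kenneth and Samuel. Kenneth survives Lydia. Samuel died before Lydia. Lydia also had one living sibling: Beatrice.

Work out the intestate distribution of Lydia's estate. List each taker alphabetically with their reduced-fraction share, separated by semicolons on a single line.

Only one parent, Kenneth, survives, so Kenneth takes the entire estate. The siblings take nothing because a surviving parent has priority.

Kenneth 1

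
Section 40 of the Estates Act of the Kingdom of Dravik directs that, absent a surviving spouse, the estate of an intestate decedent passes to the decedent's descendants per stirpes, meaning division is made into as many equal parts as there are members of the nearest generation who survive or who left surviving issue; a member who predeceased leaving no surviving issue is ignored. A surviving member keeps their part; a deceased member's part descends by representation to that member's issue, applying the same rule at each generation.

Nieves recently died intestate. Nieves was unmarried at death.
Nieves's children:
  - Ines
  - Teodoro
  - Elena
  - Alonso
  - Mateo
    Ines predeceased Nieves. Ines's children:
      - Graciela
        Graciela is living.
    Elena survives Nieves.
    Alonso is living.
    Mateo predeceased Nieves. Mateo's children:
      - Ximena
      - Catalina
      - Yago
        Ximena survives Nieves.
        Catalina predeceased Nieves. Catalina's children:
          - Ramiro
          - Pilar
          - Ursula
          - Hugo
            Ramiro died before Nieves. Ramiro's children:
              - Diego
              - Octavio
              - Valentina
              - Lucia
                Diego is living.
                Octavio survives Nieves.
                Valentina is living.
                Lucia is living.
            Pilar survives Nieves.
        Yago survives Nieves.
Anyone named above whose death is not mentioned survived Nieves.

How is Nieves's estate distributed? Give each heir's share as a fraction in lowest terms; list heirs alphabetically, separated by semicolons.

Alonso 1/5; Diego 1/240; Elena 1/5; Graciela 1/5; Hugo 1/60; Lucia 1/240; Octavio 1/240; Pilar 1/60; Teodoro 1/5; Ursula 1/60; Valentina 1/240; Ximena 1/15; Yago 1/15

There is no surviving spouse, so the entire estate passes to Nieves's descendants per stirpes.
The estate is divided into 5 equal shares of 1/5 among Ines, Teodoro, Elena, Alonso, Mateo.
Ines predeceased; the 1/5 allotted to Ines's branch passes to Ines's issue by representation.
Graciela is the sole taker at this level and receives the full 1/5.
Teodoro is living and takes 1/5.
Elena is living and takes 1/5.
Alonso is living and takes 1/5.
Mateo predeceased; the 1/5 allotted to Mateo's branch passes to Mateo's issue by representation.
The 1/5 is divided into 3 equal shares of 1/15 among Ximena, Catalina, Yago.
Ximena is living and takes 1/15.
Catalina predeceased; the 1/15 allotted to Catalina's branch passes to Catalina's issue by representation.
The 1/15 is divided into 4 equal shares of 1/60 among Ramiro, Pilar, Ursula, Hugo.
Ramiro predeceased; the 1/60 allotted to Ramiro's branch passes to Ramiro's issue by representation.
The 1/60 is divided into 4 equal shares of 1/240 among Diego, Octavio, Valentina, Lucia.
Diego is living and takes 1/240.
Octavio is living and takes 1/240.
Valentina is living and takes 1/240.
Lucia is living and takes 1/240.
Pilar is living and takes 1/60.
Ursula is living and takes 1/60.
Hugo is living and takes 1/60.
Yago is living and takes 1/15.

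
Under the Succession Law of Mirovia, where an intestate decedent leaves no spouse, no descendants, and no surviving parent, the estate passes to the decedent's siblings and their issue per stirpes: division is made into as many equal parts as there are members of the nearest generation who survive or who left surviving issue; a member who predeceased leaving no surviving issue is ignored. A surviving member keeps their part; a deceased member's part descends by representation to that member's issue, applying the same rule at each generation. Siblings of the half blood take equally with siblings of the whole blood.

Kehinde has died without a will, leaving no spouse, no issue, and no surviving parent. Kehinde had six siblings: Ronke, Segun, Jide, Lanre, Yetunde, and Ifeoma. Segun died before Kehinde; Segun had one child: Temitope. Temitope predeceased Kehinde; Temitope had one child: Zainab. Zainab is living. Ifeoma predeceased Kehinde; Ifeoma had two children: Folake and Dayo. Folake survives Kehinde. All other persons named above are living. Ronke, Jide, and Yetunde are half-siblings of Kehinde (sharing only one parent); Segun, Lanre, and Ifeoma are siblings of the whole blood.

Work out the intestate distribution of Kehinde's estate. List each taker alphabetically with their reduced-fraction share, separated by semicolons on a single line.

No spouse, descendants, or parent survives, so the estate passes to Kehinde's siblings per stirpes.
Half-blood and whole-blood siblings take equally under the stated rule.
The estate is divided into 6 equal shares of 1/6 among Ronke, Segun, Jide, Lanre, Yetunde, Ifeoma.
Ronke is living and takes 1/6.
Segun predeceased; the 1/6 allotted to Segun's branch passes to Segun's issue by representation.
Temitope's line is the sole branch at this level, so the full 1/6 passes to Temitope's issue by representation.
Zainab is the sole taker at this level and receives the full 1/6.
Jide is living and takes 1/6.
Lanre is living and takes 1/6.
Yetunde is living and takes 1/6.
Ifeoma predeceased; the 1/6 allotted to Ifeoma's branch passes to Ifeoma's issue by representation.
The 1/6 is divided into 2 equal shares of 1/12 among Folake, Dayo.
Folake is living and takes 1/12.
Dayo is living and takes 1/12.

Dayo 1/12; Folake 1/12; Jide 1/6; Lanre 1/6; Ronke 1/6; Yetunde 1/6; Zainab 1/6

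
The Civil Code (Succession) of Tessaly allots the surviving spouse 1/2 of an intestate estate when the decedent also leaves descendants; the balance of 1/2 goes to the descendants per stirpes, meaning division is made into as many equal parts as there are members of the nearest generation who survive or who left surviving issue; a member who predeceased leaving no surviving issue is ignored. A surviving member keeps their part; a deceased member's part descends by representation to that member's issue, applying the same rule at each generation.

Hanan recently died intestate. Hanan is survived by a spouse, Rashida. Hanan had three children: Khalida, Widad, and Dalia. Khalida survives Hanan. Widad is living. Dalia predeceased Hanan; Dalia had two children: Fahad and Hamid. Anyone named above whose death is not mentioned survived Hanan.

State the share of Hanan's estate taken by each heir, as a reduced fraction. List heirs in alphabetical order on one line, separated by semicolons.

Rashida, as surviving spouse, takes 1/2.
The remaining 1/2 passes to Hanan's descendants per stirpes.
The 1/2 is divided into 3 equal shares of 1/6 among Khalida, Widad, Dalia.
Khalida is living and takes 1/6.
Widad is living and takes 1/6.
Dalia predeceased; the 1/6 allotted to Dalia's branch passes to Dalia's issue by representation.
The 1/6 is divided into 2 equal shares of 1/12 among Fahad, Hamid.
Fahad is living and takes 1/12.
Hamid is living and takes 1/12.

Fahad 1/12; Hamid 1/12; Khalida 1/6; Rashida 1/2; Widad 1/6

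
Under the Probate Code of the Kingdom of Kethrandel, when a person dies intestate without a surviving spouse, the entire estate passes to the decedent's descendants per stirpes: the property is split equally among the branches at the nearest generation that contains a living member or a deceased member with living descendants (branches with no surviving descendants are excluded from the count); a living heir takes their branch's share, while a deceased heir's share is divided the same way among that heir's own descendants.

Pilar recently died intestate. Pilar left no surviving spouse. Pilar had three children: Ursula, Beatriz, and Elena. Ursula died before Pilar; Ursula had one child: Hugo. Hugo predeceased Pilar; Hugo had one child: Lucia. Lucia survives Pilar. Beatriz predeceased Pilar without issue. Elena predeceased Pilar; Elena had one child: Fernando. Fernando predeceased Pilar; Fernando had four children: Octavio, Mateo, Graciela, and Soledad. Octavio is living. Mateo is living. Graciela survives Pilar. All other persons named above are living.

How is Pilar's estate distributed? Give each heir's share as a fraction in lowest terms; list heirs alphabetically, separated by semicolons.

Graciela 1/8; Lucia 1/2; Mateo 1/8; Octavio 1/8; Soledad 1/8

There is no surviving spouse, so the entire estate passes to Pilar's descendants per stirpes.
Beatriz left no surviving issue, so that branch lapses and is disregarded.
The estate is divided into 2 equal shares of 1/2 among Ursula, Elena.
Ursula predeceased; the 1/2 allotted to Ursula's branch passes to Ursula's issue by representation.
Hugo's line is the sole branch at this level, so the full 1/2 passes to Hugo's issue by representation.
Lucia is the sole taker at this level and receives the full 1/2.
Elena predeceased; the 1/2 allotted to Elena's branch passes to Elena's issue by representation.
Fernando's line is the sole branch at this level, so the full 1/2 passes to Fernando's issue by representation.
The 1/2 is divided into 4 equal shares of 1/8 among Octavio, Mateo, Graciela, Soledad.
Octavio is living and takes 1/8.
Mateo is living and takes 1/8.
Graciela is living and takes 1/8.
Soledad is living and takes 1/8.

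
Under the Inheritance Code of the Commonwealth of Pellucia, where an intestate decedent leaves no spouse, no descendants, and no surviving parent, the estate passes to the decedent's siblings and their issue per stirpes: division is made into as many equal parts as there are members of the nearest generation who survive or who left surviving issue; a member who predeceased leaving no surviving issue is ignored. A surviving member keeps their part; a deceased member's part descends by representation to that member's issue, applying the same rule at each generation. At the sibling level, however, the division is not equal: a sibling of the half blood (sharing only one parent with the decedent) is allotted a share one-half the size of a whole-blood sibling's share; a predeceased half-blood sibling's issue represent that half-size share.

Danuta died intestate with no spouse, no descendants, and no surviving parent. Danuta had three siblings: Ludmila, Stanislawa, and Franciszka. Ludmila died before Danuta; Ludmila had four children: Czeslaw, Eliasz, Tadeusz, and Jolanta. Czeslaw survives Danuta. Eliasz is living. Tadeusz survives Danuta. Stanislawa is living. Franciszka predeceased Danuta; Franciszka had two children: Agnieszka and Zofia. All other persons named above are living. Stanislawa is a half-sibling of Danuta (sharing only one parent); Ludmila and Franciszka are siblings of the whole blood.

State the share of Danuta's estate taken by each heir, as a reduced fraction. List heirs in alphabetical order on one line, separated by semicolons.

No spouse, descendants, or parent survives, so the estate passes to Danuta's siblings per stirpes.
Half-blood siblings count for one-half the weight of whole-blood siblings at the initial division.
Dividing 1 in proportion to weights (total weight 5/2): Ludmila (weight 1) → 2/5; Stanislawa (weight 1/2) → 1/5; Franciszka (weight 1) → 2/5.
Ludmila predeceased; the 2/5 allotted to Ludmila's branch passes to Ludmila's issue by representation.
The 2/5 is divided into 4 equal shares of 1/10 among Czeslaw, Eliasz, Tadeusz, Jolanta.
Czeslaw is living and takes 1/10.
Eliasz is living and takes 1/10.
Tadeusz is living and takes 1/10.
Jolanta is living and takes 1/10.
Stanislawa is living and takes 1/5.
Franciszka predeceased; the 2/5 allotted to Franciszka's branch passes to Franciszka's issue by representation.
The 2/5 is divided into 2 equal shares of 1/5 among Agnieszka, Zofia.
Agnieszka is living and takes 1/5.
Zofia is living and takes 1/5.

Agnieszka 1/5; Czeslaw 1/10; Eliasz 1/10; Jolanta 1/10; Stanislawa 1/5; Tadeusz 1/10; Zofia 1/5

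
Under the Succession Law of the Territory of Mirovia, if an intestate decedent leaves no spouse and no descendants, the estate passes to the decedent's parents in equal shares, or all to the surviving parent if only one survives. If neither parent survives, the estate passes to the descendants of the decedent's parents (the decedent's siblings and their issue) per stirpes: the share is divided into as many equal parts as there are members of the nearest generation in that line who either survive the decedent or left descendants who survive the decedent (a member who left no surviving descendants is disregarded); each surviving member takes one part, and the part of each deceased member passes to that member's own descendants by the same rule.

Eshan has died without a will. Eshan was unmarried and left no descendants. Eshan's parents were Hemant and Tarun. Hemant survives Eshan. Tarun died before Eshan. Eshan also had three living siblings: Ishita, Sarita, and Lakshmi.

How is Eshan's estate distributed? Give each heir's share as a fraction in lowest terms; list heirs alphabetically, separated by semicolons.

Hemant 1

Only one parent, Hemant, survives, so Hemant takes the entire estate. The siblings take nothing because a surviving parent has priority.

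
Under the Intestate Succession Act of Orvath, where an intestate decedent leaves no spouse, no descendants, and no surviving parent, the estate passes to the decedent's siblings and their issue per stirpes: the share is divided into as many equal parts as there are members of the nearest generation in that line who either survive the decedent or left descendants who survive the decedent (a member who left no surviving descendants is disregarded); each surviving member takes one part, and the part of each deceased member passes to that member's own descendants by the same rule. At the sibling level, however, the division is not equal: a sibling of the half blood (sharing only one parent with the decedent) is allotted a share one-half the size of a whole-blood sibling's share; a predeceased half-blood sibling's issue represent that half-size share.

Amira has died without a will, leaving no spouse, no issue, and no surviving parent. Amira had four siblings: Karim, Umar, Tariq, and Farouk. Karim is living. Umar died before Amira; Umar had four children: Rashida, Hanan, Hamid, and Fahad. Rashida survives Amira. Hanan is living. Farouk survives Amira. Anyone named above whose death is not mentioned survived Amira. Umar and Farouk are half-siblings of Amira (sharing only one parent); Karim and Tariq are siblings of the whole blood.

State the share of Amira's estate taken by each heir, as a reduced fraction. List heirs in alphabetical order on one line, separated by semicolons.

No spouse, descendants, or parent survives, so the estate passes to Amira's siblings per stirpes.
Half-blood siblings count for one-half the weight of whole-blood siblings at the initial division.
Dividing 1 in proportion to weights (total weight 3): Karim (weight 1) → 1/3; Umar (weight 1/2) → 1/6; Tariq (weight 1) → 1/3; Farouk (weight 1/2) → 1/6.
Karim is living and takes 1/3.
Umar predeceased; the 1/6 allotted to Umar's branch passes to Umar's issue by representation.
The 1/6 is divided into 4 equal shares of 1/24 among Rashida, Hanan, Hamid, Fahad.
Rashida is living and takes 1/24.
Hanan is living and takes 1/24.
Hamid is living and takes 1/24.
Fahad is living and takes 1/24.
Tariq is living and takes 1/3.
Farouk is living and takes 1/6.

Fahad 1/24; Farouk 1/6; Hamid 1/24; Hanan 1/24; Karim 1/3; Rashida 1/24; Tariq 1/3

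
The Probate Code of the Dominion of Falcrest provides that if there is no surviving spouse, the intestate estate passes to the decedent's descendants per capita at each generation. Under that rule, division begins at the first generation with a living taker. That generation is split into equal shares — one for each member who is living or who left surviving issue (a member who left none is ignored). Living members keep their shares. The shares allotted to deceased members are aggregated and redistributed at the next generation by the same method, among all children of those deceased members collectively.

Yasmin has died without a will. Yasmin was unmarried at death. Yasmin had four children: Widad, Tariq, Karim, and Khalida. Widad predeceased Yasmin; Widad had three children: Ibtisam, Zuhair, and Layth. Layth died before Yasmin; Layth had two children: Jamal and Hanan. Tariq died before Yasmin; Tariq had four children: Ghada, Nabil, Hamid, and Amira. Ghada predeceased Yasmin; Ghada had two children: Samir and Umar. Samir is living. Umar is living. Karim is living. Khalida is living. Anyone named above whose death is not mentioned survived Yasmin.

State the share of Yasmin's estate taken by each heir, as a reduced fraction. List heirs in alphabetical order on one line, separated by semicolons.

There is no surviving spouse, so the entire estate passes to Yasmin's descendants per capita at each generation.
At generation 1 (Widad, Tariq, Karim, Khalida) there are 4 shares of (1)/4 = 1/4 each.
Living: Karim and Khalida — each takes 1/4.
Deceased: Widad and Tariq. Their combined 1/2 is pooled and carried to generation 2.
At generation 2 (Ibtisam, Zuhair, Layth, Ghada, Nabil, Hamid, Amira) there are 7 shares of (1/2)/7 = 1/14 each.
Living: Ibtisam, Zuhair, Nabil, Hamid, and Amira — each takes 1/14.
Deceased: Layth and Ghada. Their combined 1/7 is pooled and carried to generation 3.
At generation 3 (Jamal, Hanan, Samir, Umar) there are 4 shares of (1/7)/4 = 1/28 each.
Living: Jamal, Hanan, Samir, and Umar — each takes 1/28.

Amira 1/14; Hamid 1/14; Hanan 1/28; Ibtisam 1/14; Jamal 1/28; Karim 1/4; Khalida 1/4; Nabil 1/14; Samir 1/28; Umar 1/28; Zuhair 1/14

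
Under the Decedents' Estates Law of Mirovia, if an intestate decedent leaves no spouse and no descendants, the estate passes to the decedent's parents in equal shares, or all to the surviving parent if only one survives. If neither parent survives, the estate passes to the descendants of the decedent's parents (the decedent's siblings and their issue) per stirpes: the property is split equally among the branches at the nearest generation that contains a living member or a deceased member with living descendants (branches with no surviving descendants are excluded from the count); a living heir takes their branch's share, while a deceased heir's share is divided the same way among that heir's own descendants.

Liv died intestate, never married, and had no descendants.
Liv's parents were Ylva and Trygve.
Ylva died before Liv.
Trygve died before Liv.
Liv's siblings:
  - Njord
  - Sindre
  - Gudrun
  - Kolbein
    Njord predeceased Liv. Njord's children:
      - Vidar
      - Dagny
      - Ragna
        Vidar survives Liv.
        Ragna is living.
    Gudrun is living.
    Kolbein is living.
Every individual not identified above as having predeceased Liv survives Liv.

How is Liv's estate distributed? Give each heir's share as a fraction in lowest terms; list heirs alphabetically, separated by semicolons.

Dagny 1/12; Gudrun 1/4; Kolbein 1/4; Ragna 1/12; Sindre 1/4; Vidar 1/12

Neither parent survives and there are no descendants, so the estate passes to Liv's siblings and their issue per stirpes.
The estate is divided into 4 equal shares of 1/4 among Njord, Sindre, Gudrun, Kolbein.
Njord predeceased; the 1/4 allotted to Njord's branch passes to Njord's issue by representation.
The 1/4 is divided into 3 equal shares of 1/12 among Vidar, Dagny, Ragna.
Vidar is living and takes 1/12.
Dagny is living and takes 1/12.
Ragna is living and takes 1/12.
Sindre is living and takes 1/4.
Gudrun is living and takes 1/4.
Kolbein is living and takes 1/4.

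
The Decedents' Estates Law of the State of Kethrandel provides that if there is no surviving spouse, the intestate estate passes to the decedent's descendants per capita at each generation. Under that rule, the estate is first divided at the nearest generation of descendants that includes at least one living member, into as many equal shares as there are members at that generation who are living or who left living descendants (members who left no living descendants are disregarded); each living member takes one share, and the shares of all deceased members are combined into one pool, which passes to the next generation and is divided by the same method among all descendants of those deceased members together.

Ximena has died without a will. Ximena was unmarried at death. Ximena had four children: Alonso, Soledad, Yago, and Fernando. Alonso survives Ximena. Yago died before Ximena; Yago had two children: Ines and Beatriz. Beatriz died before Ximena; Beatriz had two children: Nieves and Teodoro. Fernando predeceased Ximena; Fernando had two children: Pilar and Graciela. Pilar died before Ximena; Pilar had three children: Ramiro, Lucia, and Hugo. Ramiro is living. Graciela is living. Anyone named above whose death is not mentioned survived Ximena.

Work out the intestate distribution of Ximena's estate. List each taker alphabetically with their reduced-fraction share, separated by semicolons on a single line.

Alonso 1/4; Graciela 1/8; Hugo 1/20; Ines 1/8; Lucia 1/20; Nieves 1/20; Ramiro 1/20; Soledad 1/4; Teodoro 1/20

There is no surviving spouse, so the entire estate passes to Ximena's descendants per capita at each generation.
At generation 1 (Alonso, Soledad, Yago, Fernando) there are 4 shares of (1)/4 = 1/4 each.
Living: Alonso and Soledad — each takes 1/4.
Deceased: Yago and Fernando. Their combined 1/2 is pooled and carried to generation 2.
At generation 2 (Ines, Beatriz, Pilar, Graciela) there are 4 shares of (1/2)/4 = 1/8 each.
Living: Ines and Graciela — each takes 1/8.
Deceased: Beatriz and Pilar. Their combined 1/4 is pooled and carried to generation 3.
At generation 3 (Nieves, Teodoro, Ramiro, Lucia, Hugo) there are 5 shares of (1/4)/5 = 1/20 each.
Living: Nieves, Teodoro, Ramiro, Lucia, and Hugo — each takes 1/20.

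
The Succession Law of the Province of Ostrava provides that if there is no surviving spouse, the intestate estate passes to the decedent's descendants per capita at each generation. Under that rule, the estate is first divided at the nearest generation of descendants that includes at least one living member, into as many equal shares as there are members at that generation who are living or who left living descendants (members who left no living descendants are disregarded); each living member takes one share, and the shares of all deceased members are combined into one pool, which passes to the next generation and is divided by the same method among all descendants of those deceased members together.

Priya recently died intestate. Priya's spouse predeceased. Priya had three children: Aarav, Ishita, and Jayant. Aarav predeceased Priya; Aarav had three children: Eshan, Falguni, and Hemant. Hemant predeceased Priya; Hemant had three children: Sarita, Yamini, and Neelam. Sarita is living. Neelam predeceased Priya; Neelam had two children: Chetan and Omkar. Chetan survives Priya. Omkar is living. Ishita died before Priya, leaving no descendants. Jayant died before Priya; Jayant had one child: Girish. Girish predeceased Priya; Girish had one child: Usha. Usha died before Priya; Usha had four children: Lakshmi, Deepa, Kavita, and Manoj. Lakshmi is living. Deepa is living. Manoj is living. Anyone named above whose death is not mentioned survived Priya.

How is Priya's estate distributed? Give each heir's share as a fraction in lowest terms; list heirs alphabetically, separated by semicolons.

There is no surviving spouse, so the entire estate passes to Priya's descendants per capita at each generation.
No one at generation 1 (Aarav, Jayant) is living; moving to the next generation.
At generation 2 (Eshan, Falguni, Hemant, Girish) there are 4 shares of (1)/4 = 1/4 each.
Living: Eshan and Falguni — each takes 1/4.
Deceased: Hemant and Girish. Their combined 1/2 is pooled and carried to generation 3.
At generation 3 (Sarita, Yamini, Neelam, Usha) there are 4 shares of (1/2)/4 = 1/8 each.
Living: Sarita and Yamini — each takes 1/8.
Deceased: Neelam and Usha. Their combined 1/4 is pooled and carried to generation 4.
At generation 4 (Chetan, Omkar, Lakshmi, Deepa, Kavita, Manoj) there are 6 shares of (1/4)/6 = 1/24 each.
Living: Chetan, Omkar, Lakshmi, Deepa, Kavita, and Manoj — each takes 1/24.

Chetan 1/24; Deepa 1/24; Eshan 1/4; Falguni 1/4; Kavita 1/24; Lakshmi 1/24; Manoj 1/24; Omkar 1/24; Sarita 1/8; Yamini 1/8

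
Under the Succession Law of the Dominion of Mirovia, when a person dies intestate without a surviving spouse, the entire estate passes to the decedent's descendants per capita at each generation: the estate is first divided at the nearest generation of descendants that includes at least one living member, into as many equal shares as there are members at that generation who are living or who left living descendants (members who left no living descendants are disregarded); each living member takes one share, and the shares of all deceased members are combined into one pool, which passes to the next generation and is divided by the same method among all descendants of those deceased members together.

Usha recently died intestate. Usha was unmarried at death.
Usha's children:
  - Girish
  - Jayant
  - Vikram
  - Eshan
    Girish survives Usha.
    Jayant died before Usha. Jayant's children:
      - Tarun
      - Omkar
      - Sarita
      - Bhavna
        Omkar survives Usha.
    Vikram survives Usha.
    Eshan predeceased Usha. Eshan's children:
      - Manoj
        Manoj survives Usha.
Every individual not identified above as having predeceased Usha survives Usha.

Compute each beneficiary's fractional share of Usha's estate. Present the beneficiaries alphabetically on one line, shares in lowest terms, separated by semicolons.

There is no surviving spouse, so the entire estate passes to Usha's descendants per capita at each generation.
At generation 1 (Girish, Jayant, Vikram, Eshan) there are 4 shares of (1)/4 = 1/4 each.
Living: Girish and Vikram — each takes 1/4.
Deceased: Jayant and Eshan. Their combined 1/2 is pooled and carried to generation 2.
At generation 2 (Tarun, Omkar, Sarita, Bhavna, Manoj) there are 5 shares of (1/2)/5 = 1/10 each.
Living: Tarun, Omkar, Sarita, Bhavna, and Manoj — each takes 1/10.

Bhavna 1/10; Girish 1/4; Manoj 1/10; Omkar 1/10; Sarita 1/10; Tarun 1/10; Vikram 1/4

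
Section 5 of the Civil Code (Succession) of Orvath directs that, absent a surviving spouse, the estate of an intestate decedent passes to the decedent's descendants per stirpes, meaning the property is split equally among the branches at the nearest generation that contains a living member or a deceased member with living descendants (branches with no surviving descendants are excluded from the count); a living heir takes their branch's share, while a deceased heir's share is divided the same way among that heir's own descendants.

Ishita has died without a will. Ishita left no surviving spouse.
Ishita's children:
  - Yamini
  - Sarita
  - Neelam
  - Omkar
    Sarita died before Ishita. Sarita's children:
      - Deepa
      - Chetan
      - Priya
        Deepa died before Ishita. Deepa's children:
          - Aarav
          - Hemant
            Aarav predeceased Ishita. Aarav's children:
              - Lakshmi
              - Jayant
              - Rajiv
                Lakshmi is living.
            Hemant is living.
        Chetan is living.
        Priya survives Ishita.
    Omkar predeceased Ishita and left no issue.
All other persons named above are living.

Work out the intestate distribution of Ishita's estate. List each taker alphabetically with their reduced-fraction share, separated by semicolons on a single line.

There is no surviving spouse, so the entire estate passes to Ishita's descendants per stirpes.
Omkar left no surviving issue, so that branch lapses and is disregarded.
The estate is divided into 3 equal shares of 1/3 among Yamini, Sarita, Neelam.
Yamini is living and takes 1/3.
Sarita predeceased; the 1/3 allotted to Sarita's branch passes to Sarita's issue by representation.
The 1/3 is divided into 3 equal shares of 1/9 among Deepa, Chetan, Priya.
Deepa predeceased; the 1/9 allotted to Deepa's branch passes to Deepa's issue by representation.
The 1/9 is divided into 2 equal shares of 1/18 among Aarav, Hemant.
Aarav predeceased; the 1/18 allotted to Aarav's branch passes to Aarav's issue by representation.
The 1/18 is divided into 3 equal shares of 1/54 among Lakshmi, Jayant, Rajiv.
Lakshmi is living and takes 1/54.
Jayant is living and takes 1/54.
Rajiv is living and takes 1/54.
Hemant is living and takes 1/18.
Chetan is living and takes 1/9.
Priya is living and takes 1/9.
Neelam is living and takes 1/3.

Chetan 1/9; Hemant 1/18; Jayant 1/54; Lakshmi 1/54; Neelam 1/3; Priya 1/9; Rajiv 1/54; Yamini 1/3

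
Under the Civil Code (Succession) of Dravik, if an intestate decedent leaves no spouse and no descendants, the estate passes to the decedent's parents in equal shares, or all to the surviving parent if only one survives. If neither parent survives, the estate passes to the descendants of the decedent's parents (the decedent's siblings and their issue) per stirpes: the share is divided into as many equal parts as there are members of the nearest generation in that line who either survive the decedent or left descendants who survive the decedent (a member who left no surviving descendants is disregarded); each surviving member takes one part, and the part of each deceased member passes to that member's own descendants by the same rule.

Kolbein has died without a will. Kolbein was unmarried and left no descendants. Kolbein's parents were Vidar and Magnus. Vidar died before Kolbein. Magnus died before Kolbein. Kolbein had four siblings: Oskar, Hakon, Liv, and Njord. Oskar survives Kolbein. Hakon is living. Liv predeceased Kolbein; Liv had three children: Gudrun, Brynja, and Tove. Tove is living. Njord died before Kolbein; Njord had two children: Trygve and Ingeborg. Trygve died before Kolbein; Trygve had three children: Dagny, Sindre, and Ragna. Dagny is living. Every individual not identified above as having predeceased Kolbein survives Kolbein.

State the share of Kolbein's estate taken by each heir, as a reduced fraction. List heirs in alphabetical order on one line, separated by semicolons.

Neither parent survives and there are no descendants, so the estate passes to Kolbein's siblings and their issue per stirpes.
The estate is divided into 4 equal shares of 1/4 among Oskar, Hakon, Liv, Njord.
Oskar is living and takes 1/4.
Hakon is living and takes 1/4.
Liv predeceased; the 1/4 allotted to Liv's branch passes to Liv's issue by representation.
The 1/4 is divided into 3 equal shares of 1/12 among Gudrun, Brynja, Tove.
Gudrun is living and takes 1/12.
Brynja is living and takes 1/12.
Tove is living and takes 1/12.
Njord predeceased; the 1/4 allotted to Njord's branch passes to Njord's issue by representation.
The 1/4 is divided into 2 equal shares of 1/8 among Trygve, Ingeborg.
Trygve predeceased; the 1/8 allotted to Trygve's branch passes to Trygve's issue by representation.
The 1/8 is divided into 3 equal shares of 1/24 among Dagny, Sindre, Ragna.
Dagny is living and takes 1/24.
Sindre is living and takes 1/24.
Ragna is living and takes 1/24.
Ingeborg is living and takes 1/8.

Brynja 1/12; Dagny 1/24; Gudrun 1/12; Hakon 1/4; Ingeborg 1/8; Oskar 1/4; Ragna 1/24; Sindre 1/24; Tove 1/12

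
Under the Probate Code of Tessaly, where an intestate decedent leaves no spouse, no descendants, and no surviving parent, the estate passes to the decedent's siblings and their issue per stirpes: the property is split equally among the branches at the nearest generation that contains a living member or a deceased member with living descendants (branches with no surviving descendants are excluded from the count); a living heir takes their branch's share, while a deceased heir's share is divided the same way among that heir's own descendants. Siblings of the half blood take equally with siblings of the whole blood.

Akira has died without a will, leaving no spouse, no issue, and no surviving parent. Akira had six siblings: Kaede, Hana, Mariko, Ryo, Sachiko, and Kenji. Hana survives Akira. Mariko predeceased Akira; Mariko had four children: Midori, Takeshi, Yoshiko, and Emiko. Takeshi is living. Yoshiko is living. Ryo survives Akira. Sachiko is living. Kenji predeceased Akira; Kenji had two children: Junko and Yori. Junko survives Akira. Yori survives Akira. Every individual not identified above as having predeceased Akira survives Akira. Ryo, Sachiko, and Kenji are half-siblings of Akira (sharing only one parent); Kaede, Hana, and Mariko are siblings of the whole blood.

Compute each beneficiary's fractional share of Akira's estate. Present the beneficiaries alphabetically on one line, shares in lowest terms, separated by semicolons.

No spouse, descendants, or parent survives, so the estate passes to Akira's siblings per stirpes.
Half-blood and whole-blood siblings take equally under the stated rule.
The estate is divided into 6 equal shares of 1/6 among Kaede, Hana, Mariko, Ryo, Sachiko, Kenji.
Kaede is living and takes 1/6.
Hana is living and takes 1/6.
Mariko predeceased; the 1/6 allotted to Mariko's branch passes to Mariko's issue by representation.
The 1/6 is divided into 4 equal shares of 1/24 among Midori, Takeshi, Yoshiko, Emiko.
Midori is living and takes 1/24.
Takeshi is living and takes 1/24.
Yoshiko is living and takes 1/24.
Emiko is living and takes 1/24.
Ryo is living and takes 1/6.
Sachiko is living and takes 1/6.
Kenji predeceased; the 1/6 allotted to Kenji's branch passes to Kenji's issue by representation.
The 1/6 is divided into 2 equal shares of 1/12 among Junko, Yori.
Junko is living and takes 1/12.
Yori is living and takes 1/12.

Emiko 1/24; Hana 1/6; Junko 1/12; Kaede 1/6; Midori 1/24; Ryo 1/6; Sachiko 1/6; Takeshi 1/24; Yori 1/12; Yoshiko 1/24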